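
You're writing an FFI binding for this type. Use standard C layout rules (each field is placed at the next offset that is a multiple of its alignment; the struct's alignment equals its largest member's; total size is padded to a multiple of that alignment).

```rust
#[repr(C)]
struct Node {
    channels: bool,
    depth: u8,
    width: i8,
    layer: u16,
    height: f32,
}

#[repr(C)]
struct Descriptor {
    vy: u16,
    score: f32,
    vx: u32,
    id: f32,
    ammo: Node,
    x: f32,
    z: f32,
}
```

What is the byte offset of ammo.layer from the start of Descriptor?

Node: @0: channels [1B, align 1] → 1; @1: depth [1B, align 1] → 2; @2: width [1B, align 1] → 3; +1 pad (align 2); @4: layer [2B, align 2] → 6; +2 pad (align 4); @8: height [4B, align 4] → 12; size 12, align 4
@0: vy [2B, align 2] → 2
+2 pad (align 4)
@4: score [4B, align 4] → 8
@8: vx [4B, align 4] → 12
@12: id [4B, align 4] → 16
@16: ammo [12B, align 4] → 28
within Node: layer at 4
16 + 4 = 20

20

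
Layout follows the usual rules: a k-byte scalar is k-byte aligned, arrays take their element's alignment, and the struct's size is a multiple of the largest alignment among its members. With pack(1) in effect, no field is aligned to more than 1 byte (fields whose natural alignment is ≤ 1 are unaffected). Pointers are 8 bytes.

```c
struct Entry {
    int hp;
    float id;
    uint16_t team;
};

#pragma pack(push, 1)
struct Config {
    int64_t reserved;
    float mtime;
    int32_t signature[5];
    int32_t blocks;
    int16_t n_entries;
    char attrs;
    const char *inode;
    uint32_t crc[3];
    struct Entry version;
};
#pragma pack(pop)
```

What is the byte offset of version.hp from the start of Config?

Entry: @0: hp [4B, align 4] → 4; @4: id [4B, align 4] → 8; @8: team [2B, align 2] → 10; +2 tail pad (align 4); size 12, align 4
@0: reserved [8B, align 1] → 8
@8: mtime [4B, align 1] → 12
@12: signature [20B, align 1] → 32
@32: blocks [4B, align 1] → 36
@36: n_entries [2B, align 1] → 38
@38: attrs [1B, align 1] → 39
@39: inode [8B, align 1] → 47
@47: crc [12B, align 1] → 59
@59: version [12B, align 1] → 71
within Entry: hp at 0
59 + 0 = 59

59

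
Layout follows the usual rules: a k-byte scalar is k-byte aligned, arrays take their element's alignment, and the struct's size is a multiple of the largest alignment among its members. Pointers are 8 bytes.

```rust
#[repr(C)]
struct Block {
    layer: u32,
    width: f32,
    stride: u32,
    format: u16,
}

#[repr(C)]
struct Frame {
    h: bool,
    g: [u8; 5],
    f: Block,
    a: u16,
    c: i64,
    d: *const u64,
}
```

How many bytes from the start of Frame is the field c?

32

Block: layer at 0 (size 4, align 4) → ends 4; width at 4 (size 4, align 4) → ends 8; stride at 8 (size 4, align 4) → ends 12; format at 12 (size 2, align 2) → ends 14; tail pad 2 to reach multiple of 4; total 16 bytes, alignment 4
h at 0 (size 1, align 1) → ends 1
g at 1 (size 5, align 1) → ends 6
pad 2 to align 4 for f
f at 8 (size 16, align 4) → ends 24
a at 24 (size 2, align 2) → ends 26
pad 6 to align 8 for c
c at 32 (size 8, align 8) → ends 40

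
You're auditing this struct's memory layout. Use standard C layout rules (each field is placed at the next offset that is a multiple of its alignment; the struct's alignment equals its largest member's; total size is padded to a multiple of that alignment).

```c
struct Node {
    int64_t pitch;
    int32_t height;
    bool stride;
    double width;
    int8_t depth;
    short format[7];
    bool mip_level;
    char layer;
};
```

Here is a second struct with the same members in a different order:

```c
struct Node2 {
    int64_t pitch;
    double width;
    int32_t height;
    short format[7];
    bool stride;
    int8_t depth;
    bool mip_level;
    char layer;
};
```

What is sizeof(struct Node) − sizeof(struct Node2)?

0..8  pitch  (8B, 8-aligned)
8..12  height  (4B, 4-aligned)
12..13  stride  (1B, 1-aligned)
13..16  -- padding (3B)
16..24  width  (8B, 8-aligned)
24..25  depth  (1B, 1-aligned)
25..26  -- padding (1B)
26..40  format  (14B, 2-aligned)
40..41  mip_level  (1B, 1-aligned)
41..42  layer  (1B, 1-aligned)
42..48  -- tail padding (6B)
sizeof = 48, alignof = 8
— Node2 —
0..8  pitch  (8B, 8-aligned)
8..16  width  (8B, 8-aligned)
16..20  height  (4B, 4-aligned)
20..34  format  (14B, 2-aligned)
34..35  stride  (1B, 1-aligned)
35..36  depth  (1B, 1-aligned)
36..37  mip_level  (1B, 1-aligned)
37..38  layer  (1B, 1-aligned)
38..40  -- tail padding (2B)
sizeof = 40, alignof = 8
48 − 40 = 8

8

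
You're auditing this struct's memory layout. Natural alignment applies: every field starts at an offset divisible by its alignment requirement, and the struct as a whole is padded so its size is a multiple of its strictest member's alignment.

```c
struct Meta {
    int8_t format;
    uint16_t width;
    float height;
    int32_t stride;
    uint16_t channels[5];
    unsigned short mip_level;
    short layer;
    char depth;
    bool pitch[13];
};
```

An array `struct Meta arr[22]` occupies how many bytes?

@0: format [1B, align 1] → 1
+1 pad (align 2)
@2: width [2B, align 2] → 4
@4: height [4B, align 4] → 8
@8: stride [4B, align 4] → 12
@12: channels [10B, align 2] → 22
@22: mip_level [2B, align 2] → 24
@24: layer [2B, align 2] → 26
@26: depth [1B, align 1] → 27
@27: pitch [13B, align 1] → 40
size 40, align 4
array of 22: 22 × 40 = 880

880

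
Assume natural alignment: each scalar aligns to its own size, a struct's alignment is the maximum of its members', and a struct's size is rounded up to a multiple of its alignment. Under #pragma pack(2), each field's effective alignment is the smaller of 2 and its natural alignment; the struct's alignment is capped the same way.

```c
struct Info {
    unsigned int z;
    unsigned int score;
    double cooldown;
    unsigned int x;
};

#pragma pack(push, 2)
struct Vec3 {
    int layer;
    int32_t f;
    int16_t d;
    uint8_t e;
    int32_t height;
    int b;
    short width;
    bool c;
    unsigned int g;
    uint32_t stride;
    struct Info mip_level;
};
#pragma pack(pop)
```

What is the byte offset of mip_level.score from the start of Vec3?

Info: @0: z [4B, align 4] → 4; @4: score [4B, align 4] → 8; @8: cooldown [8B, align 8] → 16; @16: x [4B, align 4] → 20; +4 tail pad (align 8); size 24, align 8
@0: layer [4B, align 2] → 4
@4: f [4B, align 2] → 8
@8: d [2B, align 2] → 10
@10: e [1B, align 1] → 11
+1 pad (align 2)
@12: height [4B, align 2] → 16
@16: b [4B, align 2] → 20
@20: width [2B, align 2] → 22
@22: c [1B, align 1] → 23
+1 pad (align 2)
@24: g [4B, align 2] → 28
@28: stride [4B, align 2] → 32
@32: mip_level [24B, align 2] → 56
within Info: score at 4
32 + 4 = 36

36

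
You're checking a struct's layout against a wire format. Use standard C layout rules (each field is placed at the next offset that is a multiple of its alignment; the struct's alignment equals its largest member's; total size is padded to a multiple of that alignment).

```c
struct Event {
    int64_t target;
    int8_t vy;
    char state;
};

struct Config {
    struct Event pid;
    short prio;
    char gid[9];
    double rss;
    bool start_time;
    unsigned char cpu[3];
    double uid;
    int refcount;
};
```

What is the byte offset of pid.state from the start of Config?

9

Event: @0: target [8B, align 8] → 8; @8: vy [1B, align 1] → 9; @9: state [1B, align 1] → 10; +6 tail pad (align 8); size 16, align 8
@0: pid [16B, align 8] → 16
within Event: state at 9
0 + 9 = 9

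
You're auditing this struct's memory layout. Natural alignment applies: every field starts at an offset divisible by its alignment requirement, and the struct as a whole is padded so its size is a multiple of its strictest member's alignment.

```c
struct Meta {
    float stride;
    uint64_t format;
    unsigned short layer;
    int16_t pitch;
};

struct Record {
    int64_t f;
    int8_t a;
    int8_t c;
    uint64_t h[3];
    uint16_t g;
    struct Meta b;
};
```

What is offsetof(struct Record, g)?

40

Meta: @0: stride [4B, align 4] → 4; +4 pad (align 8); @8: format [8B, align 8] → 16; @16: layer [2B, align 2] → 18; @18: pitch [2B, align 2] → 20; +4 tail pad (align 8); size 24, align 8
@0: f [8B, align 8] → 8
@8: a [1B, align 1] → 9
@9: c [1B, align 1] → 10
+6 pad (align 8)
@16: h [24B, align 8] → 40
@40: g [2B, align 2] → 42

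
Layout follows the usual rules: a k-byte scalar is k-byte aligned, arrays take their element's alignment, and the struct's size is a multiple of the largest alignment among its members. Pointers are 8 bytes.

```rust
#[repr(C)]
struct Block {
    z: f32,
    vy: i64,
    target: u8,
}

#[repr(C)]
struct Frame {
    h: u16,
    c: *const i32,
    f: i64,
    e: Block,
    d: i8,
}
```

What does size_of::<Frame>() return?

56

Block: @0: z [4B, align 4] → 4; +4 pad (align 8); @8: vy [8B, align 8] → 16; @16: target [1B, align 1] → 17; +7 tail pad (align 8); size 24, align 8
@0: h [2B, align 2] → 2
+6 pad (align 8)
@8: c [8B, align 8] → 16
@16: f [8B, align 8] → 24
@24: e [24B, align 8] → 48
@48: d [1B, align 1] → 49
+7 tail pad (align 8)
size 56, align 8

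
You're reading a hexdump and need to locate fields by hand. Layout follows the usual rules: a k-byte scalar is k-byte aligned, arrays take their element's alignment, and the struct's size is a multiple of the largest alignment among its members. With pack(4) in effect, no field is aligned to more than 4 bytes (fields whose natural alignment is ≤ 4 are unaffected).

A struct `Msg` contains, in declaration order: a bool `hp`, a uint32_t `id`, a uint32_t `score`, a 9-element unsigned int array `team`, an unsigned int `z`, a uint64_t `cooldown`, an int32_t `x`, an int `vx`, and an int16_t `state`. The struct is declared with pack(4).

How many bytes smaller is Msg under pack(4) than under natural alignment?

8

natural layout:
  @0: hp [1B, align 1] → 1
  +3 pad (align 4)
  @4: id [4B, align 4] → 8
  @8: score [4B, align 4] → 12
  @12: team [36B, align 4] → 48
  @48: z [4B, align 4] → 52
  +4 pad (align 8)
  @56: cooldown [8B, align 8] → 64
  @64: x [4B, align 4] → 68
  @68: vx [4B, align 4] → 72
  @72: state [2B, align 2] → 74
  +6 tail pad (align 8)
  size 80, align 8
packed(4) layout:
  @0: hp [1B, align 1] → 1
  +3 pad (align 4)
  @4: id [4B, align 4] → 8
  @8: score [4B, align 4] → 12
  @12: team [36B, align 4] → 48
  @48: z [4B, align 4] → 52
  @52: cooldown [8B, align 4] → 60
  @60: x [4B, align 4] → 64
  @64: vx [4B, align 4] → 68
  @68: state [2B, align 2] → 70
  +2 tail pad (align 4)
  size 72, align 4
80 − 72 = 8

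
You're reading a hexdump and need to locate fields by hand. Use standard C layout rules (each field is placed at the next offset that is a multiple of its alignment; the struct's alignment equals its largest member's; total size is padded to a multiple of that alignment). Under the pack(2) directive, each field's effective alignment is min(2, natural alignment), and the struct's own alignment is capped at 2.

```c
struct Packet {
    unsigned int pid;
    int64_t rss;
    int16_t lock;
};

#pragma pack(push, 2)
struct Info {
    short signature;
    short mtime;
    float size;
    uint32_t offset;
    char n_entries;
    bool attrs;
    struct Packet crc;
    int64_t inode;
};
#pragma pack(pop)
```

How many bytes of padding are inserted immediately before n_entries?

Packet: @0: pid [4B, align 4] → 4; +4 pad (align 8); @8: rss [8B, align 8] → 16; @16: lock [2B, align 2] → 18; +6 tail pad (align 8); size 24, align 8
@0: signature [2B, align 2] → 2
@2: mtime [2B, align 2] → 4
@4: size [4B, align 2] → 8
@8: offset [4B, align 2] → 12
@12: n_entries [1B, align 1] → 13

0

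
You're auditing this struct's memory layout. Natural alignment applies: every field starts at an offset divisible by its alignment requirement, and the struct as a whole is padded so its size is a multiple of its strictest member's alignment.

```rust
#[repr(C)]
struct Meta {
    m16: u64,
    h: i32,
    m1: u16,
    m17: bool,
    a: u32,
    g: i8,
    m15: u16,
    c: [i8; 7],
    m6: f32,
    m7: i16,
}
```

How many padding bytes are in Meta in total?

@0: m16 [8B, align 8] → 8
@8: h [4B, align 4] → 12
@12: m1 [2B, align 2] → 14
@14: m17 [1B, align 1] → 15
+1 pad (align 4)
@16: a [4B, align 4] → 20
@20: g [1B, align 1] → 21
+1 pad (align 2)
@22: m15 [2B, align 2] → 24
@24: c [7B, align 1] → 31
+1 pad (align 4)
@32: m6 [4B, align 4] → 36
@36: m7 [2B, align 2] → 38
+2 tail pad (align 8)
size 40, align 8
data bytes 35, size 40 → padding 5

5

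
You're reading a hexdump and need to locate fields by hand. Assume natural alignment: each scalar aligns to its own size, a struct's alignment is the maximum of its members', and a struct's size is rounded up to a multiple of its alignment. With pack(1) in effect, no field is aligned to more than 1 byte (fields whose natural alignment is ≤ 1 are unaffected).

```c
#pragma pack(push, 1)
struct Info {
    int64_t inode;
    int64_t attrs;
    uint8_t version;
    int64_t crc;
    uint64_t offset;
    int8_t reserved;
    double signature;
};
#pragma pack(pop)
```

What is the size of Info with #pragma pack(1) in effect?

0..8  inode  (8B, 1-aligned)
8..16  attrs  (8B, 1-aligned)
16..17  version  (1B, 1-aligned)
17..25  crc  (8B, 1-aligned)
25..33  offset  (8B, 1-aligned)
33..34  reserved  (1B, 1-aligned)
34..42  signature  (8B, 1-aligned)
sizeof = 42, alignof = 1

42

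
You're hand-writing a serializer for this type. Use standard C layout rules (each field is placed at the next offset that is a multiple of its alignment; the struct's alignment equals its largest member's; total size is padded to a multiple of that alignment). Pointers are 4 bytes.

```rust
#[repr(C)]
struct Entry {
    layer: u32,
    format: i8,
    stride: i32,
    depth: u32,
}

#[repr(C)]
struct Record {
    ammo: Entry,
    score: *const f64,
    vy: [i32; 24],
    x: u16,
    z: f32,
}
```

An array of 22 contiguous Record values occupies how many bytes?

Entry: 0..4  layer  (4B, 4-aligned); 4..5  format  (1B, 1-aligned); 5..8  -- padding (3B); 8..12  stride  (4B, 4-aligned); 12..16  depth  (4B, 4-aligned); sizeof = 16, alignof = 4
0..16  ammo  (16B, 4-aligned)
16..20  score  (4B, 4-aligned)
20..116  vy  (96B, 4-aligned)
116..118  x  (2B, 2-aligned)
118..120  -- padding (2B)
120..124  z  (4B, 4-aligned)
sizeof = 124, alignof = 4
array of 22: 22 × 124 = 2728

2728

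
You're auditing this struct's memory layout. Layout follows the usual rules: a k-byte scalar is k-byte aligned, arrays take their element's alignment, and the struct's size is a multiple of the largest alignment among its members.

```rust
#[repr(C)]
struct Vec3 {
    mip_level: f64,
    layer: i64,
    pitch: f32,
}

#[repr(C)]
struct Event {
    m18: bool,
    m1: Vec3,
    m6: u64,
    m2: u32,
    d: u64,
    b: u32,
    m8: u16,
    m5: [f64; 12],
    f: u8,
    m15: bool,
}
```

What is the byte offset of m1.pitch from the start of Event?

Vec3: 0..8  mip_level  (8B, 8-aligned); 8..16  layer  (8B, 8-aligned); 16..20  pitch  (4B, 4-aligned); 20..24  -- tail padding (4B); sizeof = 24, alignof = 8
0..1  m18  (1B, 1-aligned)
1..8  -- padding (7B)
8..32  m1  (24B, 8-aligned)
within Vec3: pitch at 16
8 + 16 = 24

24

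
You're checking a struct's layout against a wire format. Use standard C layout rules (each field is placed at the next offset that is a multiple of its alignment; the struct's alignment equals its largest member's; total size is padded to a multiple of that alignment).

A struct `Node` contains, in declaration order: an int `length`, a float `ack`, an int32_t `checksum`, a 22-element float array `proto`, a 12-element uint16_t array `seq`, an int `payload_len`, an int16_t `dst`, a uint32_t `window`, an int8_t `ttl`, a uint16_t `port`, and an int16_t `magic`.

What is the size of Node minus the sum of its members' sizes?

@0: length [4B, align 4] → 4
@4: ack [4B, align 4] → 8
@8: checksum [4B, align 4] → 12
@12: proto [88B, align 4] → 100
@100: seq [24B, align 2] → 124
@124: payload_len [4B, align 4] → 128
@128: dst [2B, align 2] → 130
+2 pad (align 4)
@132: window [4B, align 4] → 136
@136: ttl [1B, align 1] → 137
+1 pad (align 2)
@138: port [2B, align 2] → 140
@140: magic [2B, align 2] → 142
+2 tail pad (align 4)
size 144, align 4
data bytes 139, size 144 → padding 5

5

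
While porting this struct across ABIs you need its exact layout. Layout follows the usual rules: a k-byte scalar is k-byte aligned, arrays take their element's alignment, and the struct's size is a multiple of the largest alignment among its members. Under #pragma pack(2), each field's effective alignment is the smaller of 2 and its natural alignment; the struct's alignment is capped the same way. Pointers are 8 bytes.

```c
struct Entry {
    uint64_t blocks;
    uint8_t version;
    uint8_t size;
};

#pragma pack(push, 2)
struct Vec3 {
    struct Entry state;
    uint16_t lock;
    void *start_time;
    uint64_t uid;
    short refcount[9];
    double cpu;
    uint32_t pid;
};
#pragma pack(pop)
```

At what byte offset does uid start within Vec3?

26

Entry: @0: blocks [8B, align 8] → 8; @8: version [1B, align 1] → 9; @9: size [1B, align 1] → 10; +6 tail pad (align 8); size 16, align 8
@0: state [16B, align 2] → 16
@16: lock [2B, align 2] → 18
@18: start_time [8B, align 2] → 26
@26: uid [8B, align 2] → 34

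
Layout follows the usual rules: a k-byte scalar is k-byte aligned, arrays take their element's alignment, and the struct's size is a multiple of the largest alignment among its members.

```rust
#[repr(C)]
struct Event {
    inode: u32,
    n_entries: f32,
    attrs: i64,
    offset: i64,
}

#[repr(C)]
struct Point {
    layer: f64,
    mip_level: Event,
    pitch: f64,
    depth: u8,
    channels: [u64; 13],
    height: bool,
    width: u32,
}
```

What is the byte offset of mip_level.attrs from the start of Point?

16

Event: inode at 0 (size 4, align 4) → ends 4; n_entries at 4 (size 4, align 4) → ends 8; attrs at 8 (size 8, align 8) → ends 16; offset at 16 (size 8, align 8) → ends 24; total 24 bytes, alignment 8
layer at 0 (size 8, align 8) → ends 8
mip_level at 8 (size 24, align 8) → ends 32
within Event: attrs at 8
8 + 8 = 16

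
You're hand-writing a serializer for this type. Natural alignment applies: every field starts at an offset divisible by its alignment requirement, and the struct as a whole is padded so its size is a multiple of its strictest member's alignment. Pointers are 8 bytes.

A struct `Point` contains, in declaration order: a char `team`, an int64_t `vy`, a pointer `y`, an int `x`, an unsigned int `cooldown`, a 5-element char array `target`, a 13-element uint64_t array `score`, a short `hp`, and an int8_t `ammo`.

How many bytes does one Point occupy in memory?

152 bytes

team at 0 (size 1, align 1) → ends 1
pad 7 to align 8 for vy
vy at 8 (size 8, align 8) → ends 16
y at 16 (size 8, align 8) → ends 24
x at 24 (size 4, align 4) → ends 28
cooldown at 28 (size 4, align 4) → ends 32
target at 32 (size 5, align 1) → ends 37
pad 3 to align 8 for score
score at 40 (size 104, align 8) → ends 144
hp at 144 (size 2, align 2) → ends 146
ammo at 146 (size 1, align 1) → ends 147
tail pad 5 to reach multiple of 8
total 152 bytes, alignment 8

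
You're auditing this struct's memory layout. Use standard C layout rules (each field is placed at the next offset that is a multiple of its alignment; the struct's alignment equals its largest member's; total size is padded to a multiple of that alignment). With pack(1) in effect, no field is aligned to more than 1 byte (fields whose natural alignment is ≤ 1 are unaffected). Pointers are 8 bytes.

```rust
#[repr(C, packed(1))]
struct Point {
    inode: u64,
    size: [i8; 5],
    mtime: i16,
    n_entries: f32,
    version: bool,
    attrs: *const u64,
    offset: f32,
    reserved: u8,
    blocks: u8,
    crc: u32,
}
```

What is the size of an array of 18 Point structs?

0..8  inode  (8B, 1-aligned)
8..13  size  (5B, 1-aligned)
13..15  mtime  (2B, 1-aligned)
15..19  n_entries  (4B, 1-aligned)
19..20  version  (1B, 1-aligned)
20..28  attrs  (8B, 1-aligned)
28..32  offset  (4B, 1-aligned)
32..33  reserved  (1B, 1-aligned)
33..34  blocks  (1B, 1-aligned)
34..38  crc  (4B, 1-aligned)
sizeof = 38, alignof = 1
array of 18: 18 × 38 = 684

684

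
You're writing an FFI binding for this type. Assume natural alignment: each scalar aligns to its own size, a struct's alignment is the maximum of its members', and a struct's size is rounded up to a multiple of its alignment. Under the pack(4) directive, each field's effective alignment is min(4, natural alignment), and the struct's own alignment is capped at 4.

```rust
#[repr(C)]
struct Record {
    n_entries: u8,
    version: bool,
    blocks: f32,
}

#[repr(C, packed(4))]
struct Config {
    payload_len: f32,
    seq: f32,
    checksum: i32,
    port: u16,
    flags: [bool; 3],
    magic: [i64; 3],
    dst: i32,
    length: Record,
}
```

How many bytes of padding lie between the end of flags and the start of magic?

3

Record: @0: n_entries [1B, align 1] → 1; @1: version [1B, align 1] → 2; +2 pad (align 4); @4: blocks [4B, align 4] → 8; size 8, align 4
@0: payload_len [4B, align 4] → 4
@4: seq [4B, align 4] → 8
@8: checksum [4B, align 4] → 12
@12: port [2B, align 2] → 14
@14: flags [3B, align 1] → 17
+3 pad (align 4)
@20: magic [24B, align 4] → 44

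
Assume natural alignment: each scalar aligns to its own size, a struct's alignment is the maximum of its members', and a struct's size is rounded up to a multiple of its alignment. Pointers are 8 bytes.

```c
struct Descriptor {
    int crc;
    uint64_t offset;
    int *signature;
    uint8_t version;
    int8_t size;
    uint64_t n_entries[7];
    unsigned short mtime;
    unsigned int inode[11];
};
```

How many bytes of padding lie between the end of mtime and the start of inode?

crc at 0 (size 4, align 4) → ends 4
pad 4 to align 8 for offset
offset at 8 (size 8, align 8) → ends 16
signature at 16 (size 8, align 8) → ends 24
version at 24 (size 1, align 1) → ends 25
size at 25 (size 1, align 1) → ends 26
pad 6 to align 8 for n_entries
n_entries at 32 (size 56, align 8) → ends 88
mtime at 88 (size 2, align 2) → ends 90
pad 2 to align 4 for inode
inode at 92 (size 44, align 4) → ends 136

2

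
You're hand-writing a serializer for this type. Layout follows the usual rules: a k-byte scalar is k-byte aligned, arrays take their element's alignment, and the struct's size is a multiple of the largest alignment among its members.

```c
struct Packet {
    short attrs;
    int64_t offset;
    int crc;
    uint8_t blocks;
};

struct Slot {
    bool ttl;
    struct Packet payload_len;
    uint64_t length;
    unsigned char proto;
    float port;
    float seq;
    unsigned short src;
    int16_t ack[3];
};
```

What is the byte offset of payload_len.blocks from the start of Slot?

28

Packet: attrs at 0 (size 2, align 2) → ends 2; pad 6 to align 8 for offset; offset at 8 (size 8, align 8) → ends 16; crc at 16 (size 4, align 4) → ends 20; blocks at 20 (size 1, align 1) → ends 21; tail pad 3 to reach multiple of 8; total 24 bytes, alignment 8
ttl at 0 (size 1, align 1) → ends 1
pad 7 to align 8 for payload_len
payload_len at 8 (size 24, align 8) → ends 32
within Packet: blocks at 20
8 + 20 = 28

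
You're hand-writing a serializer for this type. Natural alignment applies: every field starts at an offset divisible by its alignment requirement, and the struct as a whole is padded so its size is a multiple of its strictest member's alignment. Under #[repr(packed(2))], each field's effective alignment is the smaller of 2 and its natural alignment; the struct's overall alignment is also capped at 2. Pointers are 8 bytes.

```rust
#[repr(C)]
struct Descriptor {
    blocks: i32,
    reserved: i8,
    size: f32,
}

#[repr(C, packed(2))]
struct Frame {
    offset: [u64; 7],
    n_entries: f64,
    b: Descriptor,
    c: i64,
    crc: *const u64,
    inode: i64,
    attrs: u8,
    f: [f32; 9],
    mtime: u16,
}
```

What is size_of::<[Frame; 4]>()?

Descriptor: @0: blocks [4B, align 4] → 4; @4: reserved [1B, align 1] → 5; +3 pad (align 4); @8: size [4B, align 4] → 12; size 12, align 4
@0: offset [56B, align 2] → 56
@56: n_entries [8B, align 2] → 64
@64: b [12B, align 2] → 76
@76: c [8B, align 2] → 84
@84: crc [8B, align 2] → 92
@92: inode [8B, align 2] → 100
@100: attrs [1B, align 1] → 101
+1 pad (align 2)
@102: f [36B, align 2] → 138
@138: mtime [2B, align 2] → 140
size 140, align 2
array of 4: 4 × 140 = 560

560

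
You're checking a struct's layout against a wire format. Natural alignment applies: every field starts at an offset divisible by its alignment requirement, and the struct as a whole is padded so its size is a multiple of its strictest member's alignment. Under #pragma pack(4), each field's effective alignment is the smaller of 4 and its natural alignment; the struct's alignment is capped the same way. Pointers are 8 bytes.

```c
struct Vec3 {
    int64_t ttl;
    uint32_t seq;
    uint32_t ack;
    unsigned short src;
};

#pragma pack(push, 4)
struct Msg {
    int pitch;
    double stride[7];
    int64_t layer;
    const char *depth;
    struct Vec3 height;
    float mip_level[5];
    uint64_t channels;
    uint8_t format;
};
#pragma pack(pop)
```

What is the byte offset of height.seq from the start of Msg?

84

Vec3: @0: ttl [8B, align 8] → 8; @8: seq [4B, align 4] → 12; @12: ack [4B, align 4] → 16; @16: src [2B, align 2] → 18; +6 tail pad (align 8); size 24, align 8
@0: pitch [4B, align 4] → 4
@4: stride [56B, align 4] → 60
@60: layer [8B, align 4] → 68
@68: depth [8B, align 4] → 76
@76: height [24B, align 4] → 100
within Vec3: seq at 8
76 + 8 = 84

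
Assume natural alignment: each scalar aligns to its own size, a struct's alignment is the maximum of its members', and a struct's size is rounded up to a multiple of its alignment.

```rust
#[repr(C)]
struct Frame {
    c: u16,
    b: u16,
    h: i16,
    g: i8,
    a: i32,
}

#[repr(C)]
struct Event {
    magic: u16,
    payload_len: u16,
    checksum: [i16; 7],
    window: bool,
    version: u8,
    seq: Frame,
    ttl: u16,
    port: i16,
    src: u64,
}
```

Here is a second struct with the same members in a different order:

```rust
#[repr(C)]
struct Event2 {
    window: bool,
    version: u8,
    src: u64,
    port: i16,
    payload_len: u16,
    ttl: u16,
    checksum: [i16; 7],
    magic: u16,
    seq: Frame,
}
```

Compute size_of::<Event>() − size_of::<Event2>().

Frame: @0: c [2B, align 2] → 2; @2: b [2B, align 2] → 4; @4: h [2B, align 2] → 6; @6: g [1B, align 1] → 7; +1 pad (align 4); @8: a [4B, align 4] → 12; size 12, align 4
@0: magic [2B, align 2] → 2
@2: payload_len [2B, align 2] → 4
@4: checksum [14B, align 2] → 18
@18: window [1B, align 1] → 19
@19: version [1B, align 1] → 20
@20: seq [12B, align 4] → 32
@32: ttl [2B, align 2] → 34
@34: port [2B, align 2] → 36
+4 pad (align 8)
@40: src [8B, align 8] → 48
size 48, align 8
— Event2 —
@0: window [1B, align 1] → 1
@1: version [1B, align 1] → 2
+6 pad (align 8)
@8: src [8B, align 8] → 16
@16: port [2B, align 2] → 18
@18: payload_len [2B, align 2] → 20
@20: ttl [2B, align 2] → 22
@22: checksum [14B, align 2] → 36
@36: magic [2B, align 2] → 38
+2 pad (align 4)
@40: seq [12B, align 4] → 52
+4 tail pad (align 8)
size 56, align 8
48 − 56 = -8

-8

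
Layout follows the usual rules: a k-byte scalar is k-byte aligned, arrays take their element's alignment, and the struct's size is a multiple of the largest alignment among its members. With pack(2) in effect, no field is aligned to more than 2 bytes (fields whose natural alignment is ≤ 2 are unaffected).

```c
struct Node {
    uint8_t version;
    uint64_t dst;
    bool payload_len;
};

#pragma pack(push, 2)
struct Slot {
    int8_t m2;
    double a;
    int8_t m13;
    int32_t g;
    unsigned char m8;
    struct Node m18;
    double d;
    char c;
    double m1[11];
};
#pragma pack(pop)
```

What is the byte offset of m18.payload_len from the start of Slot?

34

Node: 0..1  version  (1B, 1-aligned); 1..8  -- padding (7B); 8..16  dst  (8B, 8-aligned); 16..17  payload_len  (1B, 1-aligned); 17..24  -- tail padding (7B); sizeof = 24, alignof = 8
0..1  m2  (1B, 1-aligned)
1..2  -- padding (1B)
2..10  a  (8B, 2-aligned)
10..11  m13  (1B, 1-aligned)
11..12  -- padding (1B)
12..16  g  (4B, 2-aligned)
16..17  m8  (1B, 1-aligned)
17..18  -- padding (1B)
18..42  m18  (24B, 2-aligned)
within Node: payload_len at 16
18 + 16 = 34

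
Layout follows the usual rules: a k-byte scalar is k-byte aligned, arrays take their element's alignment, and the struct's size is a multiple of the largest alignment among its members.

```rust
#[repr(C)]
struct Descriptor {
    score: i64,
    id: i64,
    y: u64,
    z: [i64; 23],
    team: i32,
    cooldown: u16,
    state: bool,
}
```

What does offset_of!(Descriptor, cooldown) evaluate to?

212

0..8  score  (8B, 8-aligned)
8..16  id  (8B, 8-aligned)
16..24  y  (8B, 8-aligned)
24..208  z  (184B, 8-aligned)
208..212  team  (4B, 4-aligned)
212..214  cooldown  (2B, 2-aligned)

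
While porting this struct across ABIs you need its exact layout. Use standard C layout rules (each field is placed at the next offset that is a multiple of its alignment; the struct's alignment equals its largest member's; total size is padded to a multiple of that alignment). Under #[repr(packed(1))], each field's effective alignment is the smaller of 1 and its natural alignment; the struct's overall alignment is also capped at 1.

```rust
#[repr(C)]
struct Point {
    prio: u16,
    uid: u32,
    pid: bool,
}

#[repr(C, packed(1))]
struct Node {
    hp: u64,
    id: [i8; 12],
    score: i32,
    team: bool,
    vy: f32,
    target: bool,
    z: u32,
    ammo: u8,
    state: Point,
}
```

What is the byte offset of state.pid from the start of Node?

43

Point: prio at 0 (size 2, align 2) → ends 2; pad 2 to align 4 for uid; uid at 4 (size 4, align 4) → ends 8; pid at 8 (size 1, align 1) → ends 9; tail pad 3 to reach multiple of 4; total 12 bytes, alignment 4
hp at 0 (size 8, align 1) → ends 8
id at 8 (size 12, align 1) → ends 20
score at 20 (size 4, align 1) → ends 24
team at 24 (size 1, align 1) → ends 25
vy at 25 (size 4, align 1) → ends 29
target at 29 (size 1, align 1) → ends 30
z at 30 (size 4, align 1) → ends 34
ammo at 34 (size 1, align 1) → ends 35
state at 35 (size 12, align 1) → ends 47
within Point: pid at 8
35 + 8 = 43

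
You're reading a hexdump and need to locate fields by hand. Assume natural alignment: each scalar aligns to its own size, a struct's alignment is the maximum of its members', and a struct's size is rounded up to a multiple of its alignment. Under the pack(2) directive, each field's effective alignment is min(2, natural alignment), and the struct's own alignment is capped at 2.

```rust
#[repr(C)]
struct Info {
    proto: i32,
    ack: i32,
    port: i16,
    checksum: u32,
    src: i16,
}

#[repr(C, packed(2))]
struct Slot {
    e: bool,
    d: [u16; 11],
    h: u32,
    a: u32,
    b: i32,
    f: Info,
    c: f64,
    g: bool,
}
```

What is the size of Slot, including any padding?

Info: 0..4  proto  (4B, 4-aligned); 4..8  ack  (4B, 4-aligned); 8..10  port  (2B, 2-aligned); 10..12  -- padding (2B); 12..16  checksum  (4B, 4-aligned); 16..18  src  (2B, 2-aligned); 18..20  -- tail padding (2B); sizeof = 20, alignof = 4
0..1  e  (1B, 1-aligned)
1..2  -- padding (1B)
2..24  d  (22B, 2-aligned)
24..28  h  (4B, 2-aligned)
28..32  a  (4B, 2-aligned)
32..36  b  (4B, 2-aligned)
36..56  f  (20B, 2-aligned)
56..64  c  (8B, 2-aligned)
64..65  g  (1B, 1-aligned)
65..66  -- tail padding (1B)
sizeof = 66, alignof = 2

66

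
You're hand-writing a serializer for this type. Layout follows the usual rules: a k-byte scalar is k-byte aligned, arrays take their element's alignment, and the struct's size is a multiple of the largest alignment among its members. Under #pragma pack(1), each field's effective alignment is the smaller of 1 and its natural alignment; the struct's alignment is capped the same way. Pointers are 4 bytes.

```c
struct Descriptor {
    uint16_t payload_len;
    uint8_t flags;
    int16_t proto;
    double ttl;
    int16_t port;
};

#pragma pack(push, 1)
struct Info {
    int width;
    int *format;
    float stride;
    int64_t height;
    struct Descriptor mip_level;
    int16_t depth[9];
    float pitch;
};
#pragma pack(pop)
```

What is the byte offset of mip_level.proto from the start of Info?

24

Descriptor: @0: payload_len [2B, align 2] → 2; @2: flags [1B, align 1] → 3; +1 pad (align 2); @4: proto [2B, align 2] → 6; +2 pad (align 8); @8: ttl [8B, align 8] → 16; @16: port [2B, align 2] → 18; +6 tail pad (align 8); size 24, align 8
@0: width [4B, align 1] → 4
@4: format [4B, align 1] → 8
@8: stride [4B, align 1] → 12
@12: height [8B, align 1] → 20
@20: mip_level [24B, align 1] → 44
within Descriptor: proto at 4
20 + 4 = 24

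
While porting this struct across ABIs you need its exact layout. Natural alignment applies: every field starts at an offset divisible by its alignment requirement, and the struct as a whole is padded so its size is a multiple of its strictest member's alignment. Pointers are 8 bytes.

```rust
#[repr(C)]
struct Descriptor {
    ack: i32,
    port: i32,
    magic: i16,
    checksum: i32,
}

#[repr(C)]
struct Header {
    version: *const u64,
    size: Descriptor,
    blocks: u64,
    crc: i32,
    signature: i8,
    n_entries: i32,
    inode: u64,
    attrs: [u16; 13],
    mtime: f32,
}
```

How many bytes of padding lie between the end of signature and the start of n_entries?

3

Descriptor: @0: ack [4B, align 4] → 4; @4: port [4B, align 4] → 8; @8: magic [2B, align 2] → 10; +2 pad (align 4); @12: checksum [4B, align 4] → 16; size 16, align 4
@0: version [8B, align 8] → 8
@8: size [16B, align 4] → 24
@24: blocks [8B, align 8] → 32
@32: crc [4B, align 4] → 36
@36: signature [1B, align 1] → 37
+3 pad (align 4)
@40: n_entries [4B, align 4] → 44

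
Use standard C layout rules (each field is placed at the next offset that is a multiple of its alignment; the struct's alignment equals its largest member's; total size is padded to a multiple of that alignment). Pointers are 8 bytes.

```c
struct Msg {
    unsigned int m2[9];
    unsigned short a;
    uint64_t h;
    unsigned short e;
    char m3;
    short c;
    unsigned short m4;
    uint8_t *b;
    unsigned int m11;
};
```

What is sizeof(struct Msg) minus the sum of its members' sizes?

@0: m2 [36B, align 4] → 36
@36: a [2B, align 2] → 38
+2 pad (align 8)
@40: h [8B, align 8] → 48
@48: e [2B, align 2] → 50
@50: m3 [1B, align 1] → 51
+1 pad (align 2)
@52: c [2B, align 2] → 54
@54: m4 [2B, align 2] → 56
@56: b [8B, align 8] → 64
@64: m11 [4B, align 4] → 68
+4 tail pad (align 8)
size 72, align 8
data bytes 65, size 72 → padding 7

7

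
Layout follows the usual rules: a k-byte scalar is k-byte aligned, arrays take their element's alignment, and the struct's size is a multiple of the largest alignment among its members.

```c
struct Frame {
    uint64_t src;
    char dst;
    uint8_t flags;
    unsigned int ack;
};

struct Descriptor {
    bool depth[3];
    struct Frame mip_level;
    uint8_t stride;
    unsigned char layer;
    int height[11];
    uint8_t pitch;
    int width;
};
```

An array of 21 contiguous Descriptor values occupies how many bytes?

1680

Frame: 0..8  src  (8B, 8-aligned); 8..9  dst  (1B, 1-aligned); 9..10  flags  (1B, 1-aligned); 10..12  -- padding (2B); 12..16  ack  (4B, 4-aligned); sizeof = 16, alignof = 8
0..3  depth  (3B, 1-aligned)
3..8  -- padding (5B)
8..24  mip_level  (16B, 8-aligned)
24..25  stride  (1B, 1-aligned)
25..26  layer  (1B, 1-aligned)
26..28  -- padding (2B)
28..72  height  (44B, 4-aligned)
72..73  pitch  (1B, 1-aligned)
73..76  -- padding (3B)
76..80  width  (4B, 4-aligned)
sizeof = 80, alignof = 8
array of 21: 21 × 80 = 1680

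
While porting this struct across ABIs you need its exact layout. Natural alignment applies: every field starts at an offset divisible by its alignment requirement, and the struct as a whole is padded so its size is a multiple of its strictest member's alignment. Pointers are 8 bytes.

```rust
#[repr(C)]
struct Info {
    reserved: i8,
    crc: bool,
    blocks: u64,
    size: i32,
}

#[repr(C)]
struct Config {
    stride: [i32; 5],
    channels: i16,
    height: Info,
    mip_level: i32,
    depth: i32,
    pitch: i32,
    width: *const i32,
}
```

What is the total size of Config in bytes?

Info: @0: reserved [1B, align 1] → 1; @1: crc [1B, align 1] → 2; +6 pad (align 8); @8: blocks [8B, align 8] → 16; @16: size [4B, align 4] → 20; +4 tail pad (align 8); size 24, align 8
@0: stride [20B, align 4] → 20
@20: channels [2B, align 2] → 22
+2 pad (align 8)
@24: height [24B, align 8] → 48
@48: mip_level [4B, align 4] → 52
@52: depth [4B, align 4] → 56
@56: pitch [4B, align 4] → 60
+4 pad (align 8)
@64: width [8B, align 8] → 72
size 72, align 8

72 bytes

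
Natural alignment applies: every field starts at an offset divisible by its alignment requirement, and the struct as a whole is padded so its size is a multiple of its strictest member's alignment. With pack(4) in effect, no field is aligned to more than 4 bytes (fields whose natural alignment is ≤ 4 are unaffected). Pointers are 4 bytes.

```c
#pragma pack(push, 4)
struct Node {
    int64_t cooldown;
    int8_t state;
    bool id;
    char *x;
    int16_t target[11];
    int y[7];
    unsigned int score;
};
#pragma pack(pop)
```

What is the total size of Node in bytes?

72

0..8  cooldown  (8B, 4-aligned)
8..9  state  (1B, 1-aligned)
9..10  id  (1B, 1-aligned)
10..12  -- padding (2B)
12..16  x  (4B, 4-aligned)
16..38  target  (22B, 2-aligned)
38..40  -- padding (2B)
40..68  y  (28B, 4-aligned)
68..72  score  (4B, 4-aligned)
sizeof = 72, alignof = 4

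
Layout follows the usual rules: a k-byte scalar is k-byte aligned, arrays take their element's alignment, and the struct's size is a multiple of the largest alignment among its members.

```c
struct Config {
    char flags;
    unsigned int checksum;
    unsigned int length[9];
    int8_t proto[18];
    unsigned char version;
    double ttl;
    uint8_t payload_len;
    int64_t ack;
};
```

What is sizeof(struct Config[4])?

352

0..1  flags  (1B, 1-aligned)
1..4  -- padding (3B)
4..8  checksum  (4B, 4-aligned)
8..44  length  (36B, 4-aligned)
44..62  proto  (18B, 1-aligned)
62..63  version  (1B, 1-aligned)
63..64  -- padding (1B)
64..72  ttl  (8B, 8-aligned)
72..73  payload_len  (1B, 1-aligned)
73..80  -- padding (7B)
80..88  ack  (8B, 8-aligned)
sizeof = 88, alignof = 8
array of 4: 4 × 88 = 352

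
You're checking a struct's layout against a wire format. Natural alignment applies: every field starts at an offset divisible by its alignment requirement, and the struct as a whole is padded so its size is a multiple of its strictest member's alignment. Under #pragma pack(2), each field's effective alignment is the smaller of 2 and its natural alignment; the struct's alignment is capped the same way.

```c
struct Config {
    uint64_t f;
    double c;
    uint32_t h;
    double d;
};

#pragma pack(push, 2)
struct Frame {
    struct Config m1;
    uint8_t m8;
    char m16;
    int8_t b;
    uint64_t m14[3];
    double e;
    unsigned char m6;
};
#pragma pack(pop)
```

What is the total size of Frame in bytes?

Config: 0..8  f  (8B, 8-aligned); 8..16  c  (8B, 8-aligned); 16..20  h  (4B, 4-aligned); 20..24  -- padding (4B); 24..32  d  (8B, 8-aligned); sizeof = 32, alignof = 8
0..32  m1  (32B, 2-aligned)
32..33  m8  (1B, 1-aligned)
33..34  m16  (1B, 1-aligned)
34..35  b  (1B, 1-aligned)
35..36  -- padding (1B)
36..60  m14  (24B, 2-aligned)
60..68  e  (8B, 2-aligned)
68..69  m6  (1B, 1-aligned)
69..70  -- tail padding (1B)
sizeof = 70, alignof = 2

70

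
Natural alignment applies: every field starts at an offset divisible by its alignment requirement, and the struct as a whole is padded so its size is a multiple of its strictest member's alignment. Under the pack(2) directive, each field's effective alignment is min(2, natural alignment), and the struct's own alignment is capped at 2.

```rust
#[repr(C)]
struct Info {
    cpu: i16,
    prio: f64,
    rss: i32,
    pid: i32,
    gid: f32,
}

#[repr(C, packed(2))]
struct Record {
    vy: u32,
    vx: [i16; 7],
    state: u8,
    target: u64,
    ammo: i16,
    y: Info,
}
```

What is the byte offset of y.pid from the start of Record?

Info: cpu at 0 (size 2, align 2) → ends 2; pad 6 to align 8 for prio; prio at 8 (size 8, align 8) → ends 16; rss at 16 (size 4, align 4) → ends 20; pid at 20 (size 4, align 4) → ends 24; gid at 24 (size 4, align 4) → ends 28; tail pad 4 to reach multiple of 8; total 32 bytes, alignment 8
vy at 0 (size 4, align 2) → ends 4
vx at 4 (size 14, align 2) → ends 18
state at 18 (size 1, align 1) → ends 19
pad 1 to align 2 for target
target at 20 (size 8, align 2) → ends 28
ammo at 28 (size 2, align 2) → ends 30
y at 30 (size 32, align 2) → ends 62
within Info: pid at 20
30 + 20 = 50

50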